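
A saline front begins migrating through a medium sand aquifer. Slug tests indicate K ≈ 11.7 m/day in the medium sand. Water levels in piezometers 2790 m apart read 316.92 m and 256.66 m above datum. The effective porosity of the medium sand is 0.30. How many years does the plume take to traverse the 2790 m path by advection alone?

9.07

Hydraulic gradient i = (316.92 − 256.66) / 2790 = 60.26 / 2790 = 0.02160.
Darcy flux q = K · i = 11.70 × 0.02160 = 0.2527 m/day.
Seepage velocity v = q / n_e = 0.2527 / 0.30 = 0.8423 m/day.
Travel time t = L / v = 2790 / 0.8423 = 3312 days = 9.068 years.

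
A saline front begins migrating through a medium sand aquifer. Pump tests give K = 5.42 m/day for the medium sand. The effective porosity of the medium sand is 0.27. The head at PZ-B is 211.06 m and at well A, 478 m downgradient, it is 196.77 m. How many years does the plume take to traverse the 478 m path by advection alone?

2.18

Hydraulic gradient i = (211.06 − 196.77) / 478 = 14.29 / 478 = 0.02990.
Darcy flux q = K · i = 5.420 × 0.02990 = 0.1620 m/day.
Seepage velocity v = q / n_e = 0.1620 / 0.27 = 0.6001 m/day.
Travel time t = L / v = 478 / 0.6001 = 796.5 days = 2.181 years.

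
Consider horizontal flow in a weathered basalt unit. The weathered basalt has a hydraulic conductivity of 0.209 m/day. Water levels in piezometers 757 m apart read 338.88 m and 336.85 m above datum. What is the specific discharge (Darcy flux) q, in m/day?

Hydraulic gradient i = (338.88 − 336.85) / 757 = 2.03 / 757 = 0.002682.
Specific discharge q = K · i = 0.2090 × 0.002682 = 0.0005605 m/day.

0.000560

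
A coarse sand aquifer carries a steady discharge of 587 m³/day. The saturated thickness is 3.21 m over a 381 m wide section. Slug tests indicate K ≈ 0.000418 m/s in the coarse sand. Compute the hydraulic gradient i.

Convert K: 0.000418 m/s × 86400 = 36.12 m/day.
Cross-sectional area A = 381 × 3.21 = 1223 m².
From Q = K·A·i, i = Q / (K·A) = 587 / (36.12 × 1223) = 0.01329.

0.0133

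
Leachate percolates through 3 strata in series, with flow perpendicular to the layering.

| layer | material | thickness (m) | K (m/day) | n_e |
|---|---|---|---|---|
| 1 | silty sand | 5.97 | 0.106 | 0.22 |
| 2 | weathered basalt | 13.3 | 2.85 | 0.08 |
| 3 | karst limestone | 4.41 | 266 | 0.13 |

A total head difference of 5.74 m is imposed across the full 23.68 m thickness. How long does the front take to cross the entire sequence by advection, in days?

31.4

With flow normal to the layers, continuity requires the same specific discharge q through every layer.
Σ(b_i/K_i) = 5.97/0.106 + 13.3/2.85 + 4.41/266 = 61.00 d.
q = Δh / Σ(b_i/K_i) = 5.74 / 61.00 = 0.09409 m/day.
In each layer the seepage velocity is v_i = q/n_i, so the layer transit time is t_i = b_i·n_i / q:
  layer 1 (silty sand): t_1 = 5.97 × 0.22 / 0.09409 = 13.96 d
  layer 2 (weathered basalt): t_2 = 13.3 × 0.08 / 0.09409 = 11.31 d
  layer 3 (karst limestone): t_3 = 4.41 × 0.13 / 0.09409 = 6.093 d
Total t = Σ t_i = 31.36 days.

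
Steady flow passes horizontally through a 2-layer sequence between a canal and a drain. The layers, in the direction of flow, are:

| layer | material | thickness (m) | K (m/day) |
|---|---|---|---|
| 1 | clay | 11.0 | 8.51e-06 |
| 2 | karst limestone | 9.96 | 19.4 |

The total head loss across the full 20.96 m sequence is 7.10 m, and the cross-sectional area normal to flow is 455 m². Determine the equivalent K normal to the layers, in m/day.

Flow is perpendicular to layering, so the layers act in series and the equivalent K is the thickness-weighted harmonic mean.
Total thickness L = 11.0 + 9.96 = 20.96 m.
Σ(b_i/K_i) = 11.0/8.51e-06 + 9.96/19.4 = 1.293e+06 d.
K_eq = L / Σ(b_i/K_i) = 20.96 / 1.293e+06 = 1.622e-05 m/day.

1.62e-05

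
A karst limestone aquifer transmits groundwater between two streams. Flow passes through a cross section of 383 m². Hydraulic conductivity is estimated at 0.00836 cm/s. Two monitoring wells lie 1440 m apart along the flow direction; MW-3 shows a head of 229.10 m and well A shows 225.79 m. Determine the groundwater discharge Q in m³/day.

Convert K: 0.00836 cm/s × 864 = 7.223 m/day.
Hydraulic gradient i = (229.10 − 225.79) / 1440 = 3.31 / 1440 = 0.002299.
Darcy's law: Q = K · A · i = 7.223 × 383.0 × 0.002299 = 6.359 m³/day.

6.36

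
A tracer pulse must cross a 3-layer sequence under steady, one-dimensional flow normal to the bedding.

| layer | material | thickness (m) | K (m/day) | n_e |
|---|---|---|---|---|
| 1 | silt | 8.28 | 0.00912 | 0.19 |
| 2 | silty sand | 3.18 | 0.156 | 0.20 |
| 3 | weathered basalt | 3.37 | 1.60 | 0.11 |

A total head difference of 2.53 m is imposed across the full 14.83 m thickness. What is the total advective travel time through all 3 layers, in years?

2.60

With flow normal to the layers, continuity requires the same specific discharge q through every layer.
Σ(b_i/K_i) = 8.28/0.00912 + 3.18/0.156 + 3.37/1.60 = 930.4 d.
q = Δh / Σ(b_i/K_i) = 2.53 / 930.4 = 0.002719 m/day.
In each layer the seepage velocity is v_i = q/n_i, so the layer transit time is t_i = b_i·n_i / q:
  layer 1 (silt): t_1 = 8.28 × 0.19 / 0.002719 = 578.5 d
  layer 2 (silty sand): t_2 = 3.18 × 0.20 / 0.002719 = 233.9 d
  layer 3 (weathered basalt): t_3 = 3.37 × 0.11 / 0.002719 = 136.3 d
Total t = Σ t_i = 948.7 days = 2.597 years.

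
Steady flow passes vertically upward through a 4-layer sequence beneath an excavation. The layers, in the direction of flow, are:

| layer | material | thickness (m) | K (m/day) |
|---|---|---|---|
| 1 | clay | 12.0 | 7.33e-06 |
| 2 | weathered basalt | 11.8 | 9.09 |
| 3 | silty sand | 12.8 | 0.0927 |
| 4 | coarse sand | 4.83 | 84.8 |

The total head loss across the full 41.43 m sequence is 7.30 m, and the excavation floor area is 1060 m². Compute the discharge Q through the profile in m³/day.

0.00473

Flow is perpendicular to layering, so the layers act in series and the equivalent K is the thickness-weighted harmonic mean.
Total thickness L = 12.0 + 11.8 + 12.8 + 4.83 = 41.43 m.
Σ(b_i/K_i) = 12.0/7.33e-06 + 11.8/9.09 + 12.8/0.0927 + 4.83/84.8 = 1.637e+06 d.
K_eq = L / Σ(b_i/K_i) = 41.43 / 1.637e+06 = 2.530e-05 m/day.
Q = K_eq · A · (Δh/L) = 2.530e-05 × 1060 × (7.30/41.43) = 0.004726 m³/day.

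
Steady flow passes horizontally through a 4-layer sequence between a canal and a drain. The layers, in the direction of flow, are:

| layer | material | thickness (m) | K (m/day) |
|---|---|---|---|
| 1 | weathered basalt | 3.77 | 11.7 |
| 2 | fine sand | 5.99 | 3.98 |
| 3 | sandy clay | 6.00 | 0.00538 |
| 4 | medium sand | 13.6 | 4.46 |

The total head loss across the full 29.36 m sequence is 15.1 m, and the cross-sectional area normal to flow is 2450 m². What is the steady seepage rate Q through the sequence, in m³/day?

33.0

Flow is perpendicular to layering, so the layers act in series and the equivalent K is the thickness-weighted harmonic mean.
Total thickness L = 3.77 + 5.99 + 6.00 + 13.6 = 29.36 m.
Σ(b_i/K_i) = 3.77/11.7 + 5.99/3.98 + 6.00/0.00538 + 13.6/4.46 = 1120 d.
K_eq = L / Σ(b_i/K_i) = 29.36 / 1120 = 0.02621 m/day.
Q = K_eq · A · (Δh/L) = 0.02621 × 2450 × (15.1/29.36) = 33.03 m³/day.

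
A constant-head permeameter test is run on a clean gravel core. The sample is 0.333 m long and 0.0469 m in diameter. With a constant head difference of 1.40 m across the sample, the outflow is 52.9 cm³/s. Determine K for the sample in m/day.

Cross-sectional area A = π·(d/2)² = π × (0.0469/2)² = 0.001728 m².
Convert discharge: 52.9 cm³/s = 5.290e-05 m³/s.
Darcy's law rearranged: K = Q·L / (A·Δh) = 5.290e-05 × 0.333 / (0.001728 × 1.40) = 0.007283 m/s = 629.3 m/day.

629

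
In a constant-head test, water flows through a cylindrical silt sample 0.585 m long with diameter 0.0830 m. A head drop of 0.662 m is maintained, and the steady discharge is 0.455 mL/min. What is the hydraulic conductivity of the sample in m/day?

0.107

Cross-sectional area A = π·(d/2)² = π × (0.0830/2)² = 0.005411 m².
Convert discharge: 0.455 mL/min = 7.583e-09 m³/s.
Darcy's law rearranged: K = Q·L / (A·Δh) = 7.583e-09 × 0.585 / (0.005411 × 0.662) = 1.239e-06 m/s = 0.1070 m/day.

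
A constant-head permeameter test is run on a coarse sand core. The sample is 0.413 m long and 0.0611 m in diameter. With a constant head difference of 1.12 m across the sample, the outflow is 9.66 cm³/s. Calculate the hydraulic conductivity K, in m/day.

105

Cross-sectional area A = π·(d/2)² = π × (0.0611/2)² = 0.002932 m².
Convert discharge: 9.66 cm³/s = 9.660e-06 m³/s.
Darcy's law rearranged: K = Q·L / (A·Δh) = 9.660e-06 × 0.413 / (0.002932 × 1.12) = 0.001215 m/s = 105.0 m/day.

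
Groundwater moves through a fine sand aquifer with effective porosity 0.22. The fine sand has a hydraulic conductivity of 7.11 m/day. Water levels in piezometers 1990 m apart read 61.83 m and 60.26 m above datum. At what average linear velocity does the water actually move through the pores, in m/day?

0.0255

Hydraulic gradient i = (61.83 − 60.26) / 1990 = 1.57 / 1990 = 0.0007889.
Darcy flux q = K · i = 7.110 × 0.0007889 = 0.005609 m/day.
Seepage velocity v = q / n_e = 0.005609 / 0.22 = 0.02550 m/day.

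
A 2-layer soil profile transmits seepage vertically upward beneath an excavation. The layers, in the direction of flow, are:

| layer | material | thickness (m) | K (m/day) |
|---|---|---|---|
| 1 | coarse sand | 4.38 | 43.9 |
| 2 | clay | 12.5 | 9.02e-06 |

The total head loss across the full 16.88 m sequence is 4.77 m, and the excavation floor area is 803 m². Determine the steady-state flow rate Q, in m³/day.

Flow is perpendicular to layering, so the layers act in series and the equivalent K is the thickness-weighted harmonic mean.
Total thickness L = 4.38 + 12.5 = 16.88 m.
Σ(b_i/K_i) = 4.38/43.9 + 12.5/9.02e-06 = 1.386e+06 d.
K_eq = L / Σ(b_i/K_i) = 16.88 / 1.386e+06 = 1.218e-05 m/day.
Q = K_eq · A · (Δh/L) = 1.218e-05 × 803 × (4.77/16.88) = 0.002764 m³/day.

0.00276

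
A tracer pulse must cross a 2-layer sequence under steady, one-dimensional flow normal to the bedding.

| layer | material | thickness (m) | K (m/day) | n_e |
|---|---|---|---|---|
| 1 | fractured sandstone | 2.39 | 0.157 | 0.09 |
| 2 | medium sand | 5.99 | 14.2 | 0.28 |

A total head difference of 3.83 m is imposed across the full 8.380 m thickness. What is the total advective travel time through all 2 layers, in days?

7.73

With flow normal to the layers, continuity requires the same specific discharge q through every layer.
Σ(b_i/K_i) = 2.39/0.157 + 5.99/14.2 = 15.64 d.
q = Δh / Σ(b_i/K_i) = 3.83 / 15.64 = 0.2448 m/day.
In each layer the seepage velocity is v_i = q/n_i, so the layer transit time is t_i = b_i·n_i / q:
  layer 1 (fractured sandstone): t_1 = 2.39 × 0.09 / 0.2448 = 0.8786 d
  layer 2 (medium sand): t_2 = 5.99 × 0.28 / 0.2448 = 6.851 d
Total t = Σ t_i = 7.730 days.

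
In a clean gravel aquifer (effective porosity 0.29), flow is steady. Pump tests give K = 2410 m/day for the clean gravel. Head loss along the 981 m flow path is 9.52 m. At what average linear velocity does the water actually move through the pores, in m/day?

Hydraulic gradient i = Δh / L = 9.52 / 981 = 0.009704.
Darcy flux q = K · i = 2410 × 0.009704 = 23.39 m/day.
Seepage velocity v = q / n_e = 23.39 / 0.29 = 80.65 m/day.

80.6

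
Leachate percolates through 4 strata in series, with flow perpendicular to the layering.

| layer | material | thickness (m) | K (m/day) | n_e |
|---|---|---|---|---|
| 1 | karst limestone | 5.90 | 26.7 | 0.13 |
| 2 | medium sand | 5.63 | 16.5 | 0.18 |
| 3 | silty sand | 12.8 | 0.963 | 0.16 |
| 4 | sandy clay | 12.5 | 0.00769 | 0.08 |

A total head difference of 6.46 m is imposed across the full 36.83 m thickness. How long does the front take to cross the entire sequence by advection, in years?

3.35

With flow normal to the layers, continuity requires the same specific discharge q through every layer.
Σ(b_i/K_i) = 5.90/26.7 + 5.63/16.5 + 12.8/0.963 + 12.5/0.00769 = 1639 d.
q = Δh / Σ(b_i/K_i) = 6.46 / 1639 = 0.003941 m/day.
In each layer the seepage velocity is v_i = q/n_i, so the layer transit time is t_i = b_i·n_i / q:
  layer 1 (karst limestone): t_1 = 5.90 × 0.13 / 0.003941 = 194.6 d
  layer 2 (medium sand): t_2 = 5.63 × 0.18 / 0.003941 = 257.2 d
  layer 3 (silty sand): t_3 = 12.8 × 0.16 / 0.003941 = 519.7 d
  layer 4 (sandy clay): t_4 = 12.5 × 0.08 / 0.003941 = 253.8 d
Total t = Σ t_i = 1225 days = 3.355 years.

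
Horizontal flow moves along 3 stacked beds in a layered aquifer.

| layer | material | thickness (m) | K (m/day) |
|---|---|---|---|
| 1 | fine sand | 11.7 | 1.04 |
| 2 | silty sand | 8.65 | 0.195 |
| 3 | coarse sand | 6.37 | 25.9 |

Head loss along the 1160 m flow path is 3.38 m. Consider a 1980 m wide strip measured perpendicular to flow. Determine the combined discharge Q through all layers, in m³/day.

Flow is parallel to layering, so each bed carries its own Darcy discharge and the transmissivities add.
Σ(K_i·b_i) = 1.04×11.7 + 0.195×8.65 + 25.9×6.37 = 178.8 m²/day.
Hydraulic gradient i = Δh / L = 3.38 / 1160 = 0.002914.
Q = Σ(K_i·b_i) · W · i = 178.8 × 1980 × 0.002914 = 1032 m³/day.

1030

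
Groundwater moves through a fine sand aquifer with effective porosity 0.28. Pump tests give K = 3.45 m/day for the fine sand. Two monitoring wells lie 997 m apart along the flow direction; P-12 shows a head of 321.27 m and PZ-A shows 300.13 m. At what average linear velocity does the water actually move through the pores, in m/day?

0.261

Hydraulic gradient i = (321.27 − 300.13) / 997 = 21.14 / 997 = 0.02120.
Darcy flux q = K · i = 3.450 × 0.02120 = 0.07315 m/day.
Seepage velocity v = q / n_e = 0.07315 / 0.28 = 0.2613 m/day.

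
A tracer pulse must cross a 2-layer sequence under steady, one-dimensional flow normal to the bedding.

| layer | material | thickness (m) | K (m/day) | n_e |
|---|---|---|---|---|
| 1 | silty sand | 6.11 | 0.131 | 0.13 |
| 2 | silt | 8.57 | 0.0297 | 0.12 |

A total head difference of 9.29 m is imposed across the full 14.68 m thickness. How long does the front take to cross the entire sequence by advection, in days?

65.8

With flow normal to the layers, continuity requires the same specific discharge q through every layer.
Σ(b_i/K_i) = 6.11/0.131 + 8.57/0.0297 = 335.2 d.
q = Δh / Σ(b_i/K_i) = 9.29 / 335.2 = 0.02772 m/day.
In each layer the seepage velocity is v_i = q/n_i, so the layer transit time is t_i = b_i·n_i / q:
  layer 1 (silty sand): t_1 = 6.11 × 0.13 / 0.02772 = 28.66 d
  layer 2 (silt): t_2 = 8.57 × 0.12 / 0.02772 = 37.11 d
Total t = Σ t_i = 65.77 days.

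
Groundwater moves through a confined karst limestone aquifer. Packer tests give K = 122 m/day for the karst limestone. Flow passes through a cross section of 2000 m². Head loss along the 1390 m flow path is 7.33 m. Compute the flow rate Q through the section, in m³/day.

Hydraulic gradient i = Δh / L = 7.33 / 1390 = 0.005273.
Darcy's law: Q = K · A · i = 122.0 × 2000 × 0.005273 = 1287 m³/day.

1290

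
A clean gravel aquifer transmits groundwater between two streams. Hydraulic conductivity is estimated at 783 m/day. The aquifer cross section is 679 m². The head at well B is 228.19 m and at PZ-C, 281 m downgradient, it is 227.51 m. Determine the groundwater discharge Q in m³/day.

1290

Hydraulic gradient i = (228.19 − 227.51) / 281 = 0.68 / 281 = 0.002420.
Darcy's law: Q = K · A · i = 783.0 × 679.0 × 0.002420 = 1287 m³/day.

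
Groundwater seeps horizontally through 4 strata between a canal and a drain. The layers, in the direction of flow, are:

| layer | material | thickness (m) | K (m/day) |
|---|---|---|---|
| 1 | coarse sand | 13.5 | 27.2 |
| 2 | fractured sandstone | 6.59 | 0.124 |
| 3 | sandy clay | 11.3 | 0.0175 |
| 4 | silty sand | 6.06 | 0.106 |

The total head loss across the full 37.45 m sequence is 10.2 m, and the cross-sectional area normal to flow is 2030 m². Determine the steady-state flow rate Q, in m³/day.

27.4

Flow is perpendicular to layering, so the layers act in series and the equivalent K is the thickness-weighted harmonic mean.
Total thickness L = 13.5 + 6.59 + 11.3 + 6.06 = 37.45 m.
Σ(b_i/K_i) = 13.5/27.2 + 6.59/0.124 + 11.3/0.0175 + 6.06/0.106 = 756.5 d.
K_eq = L / Σ(b_i/K_i) = 37.45 / 756.5 = 0.04950 m/day.
Q = K_eq · A · (Δh/L) = 0.04950 × 2030 × (10.2/37.45) = 27.37 m³/day.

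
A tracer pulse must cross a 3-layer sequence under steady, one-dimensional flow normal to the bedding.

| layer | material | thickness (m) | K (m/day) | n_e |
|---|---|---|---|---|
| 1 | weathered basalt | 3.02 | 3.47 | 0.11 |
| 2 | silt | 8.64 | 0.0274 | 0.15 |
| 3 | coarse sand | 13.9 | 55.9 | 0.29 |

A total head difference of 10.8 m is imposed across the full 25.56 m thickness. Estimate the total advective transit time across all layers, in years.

With flow normal to the layers, continuity requires the same specific discharge q through every layer.
Σ(b_i/K_i) = 3.02/3.47 + 8.64/0.0274 + 13.9/55.9 = 316.4 d.
q = Δh / Σ(b_i/K_i) = 10.8 / 316.4 = 0.03413 m/day.
In each layer the seepage velocity is v_i = q/n_i, so the layer transit time is t_i = b_i·n_i / q:
  layer 1 (weathered basalt): t_1 = 3.02 × 0.11 / 0.03413 = 9.734 d
  layer 2 (silt): t_2 = 8.64 × 0.15 / 0.03413 = 37.97 d
  layer 3 (coarse sand): t_3 = 13.9 × 0.29 / 0.03413 = 118.1 d
Total t = Σ t_i = 165.8 days = 0.4540 years.

0.454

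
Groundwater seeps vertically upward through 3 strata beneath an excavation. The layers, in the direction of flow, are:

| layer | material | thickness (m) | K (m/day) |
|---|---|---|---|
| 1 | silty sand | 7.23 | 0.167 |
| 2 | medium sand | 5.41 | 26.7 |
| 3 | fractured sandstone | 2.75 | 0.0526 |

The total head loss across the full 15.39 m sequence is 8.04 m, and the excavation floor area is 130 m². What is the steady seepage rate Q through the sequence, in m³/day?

Flow is perpendicular to layering, so the layers act in series and the equivalent K is the thickness-weighted harmonic mean.
Total thickness L = 7.23 + 5.41 + 2.75 = 15.39 m.
Σ(b_i/K_i) = 7.23/0.167 + 5.41/26.7 + 2.75/0.0526 = 95.78 d.
K_eq = L / Σ(b_i/K_i) = 15.39 / 95.78 = 0.1607 m/day.
Q = K_eq · A · (Δh/L) = 0.1607 × 130 × (8.04/15.39) = 10.91 m³/day.

10.9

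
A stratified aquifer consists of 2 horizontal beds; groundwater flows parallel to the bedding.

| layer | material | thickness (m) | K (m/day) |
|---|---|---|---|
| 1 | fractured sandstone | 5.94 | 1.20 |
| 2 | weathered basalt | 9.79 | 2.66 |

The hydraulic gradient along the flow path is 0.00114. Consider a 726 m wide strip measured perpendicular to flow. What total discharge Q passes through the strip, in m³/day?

27.5

Flow is parallel to layering, so each bed carries its own Darcy discharge and the transmissivities add.
Σ(K_i·b_i) = 1.20×5.94 + 2.66×9.79 = 33.17 m²/day.
Hydraulic gradient i = 0.00114.
Q = Σ(K_i·b_i) · W · i = 33.17 × 726 × 0.001140 = 27.45 m³/day.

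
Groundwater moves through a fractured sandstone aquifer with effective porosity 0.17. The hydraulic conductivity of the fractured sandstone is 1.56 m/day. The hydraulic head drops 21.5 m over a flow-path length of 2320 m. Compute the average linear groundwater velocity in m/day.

0.0850

Hydraulic gradient i = Δh / L = 21.5 / 2320 = 0.009267.
Darcy flux q = K · i = 1.560 × 0.009267 = 0.01446 m/day.
Seepage velocity v = q / n_e = 0.01446 / 0.17 = 0.08504 m/day.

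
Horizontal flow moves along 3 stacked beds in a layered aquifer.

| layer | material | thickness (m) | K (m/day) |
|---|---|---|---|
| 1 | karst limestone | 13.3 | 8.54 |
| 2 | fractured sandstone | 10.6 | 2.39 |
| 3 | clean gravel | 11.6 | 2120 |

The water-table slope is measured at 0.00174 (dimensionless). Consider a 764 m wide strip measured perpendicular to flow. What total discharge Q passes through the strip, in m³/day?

32900

Flow is parallel to layering, so each bed carries its own Darcy discharge and the transmissivities add.
Σ(K_i·b_i) = 8.54×13.3 + 2.39×10.6 + 2120×11.6 = 24731 m²/day.
Hydraulic gradient i = 0.00174.
Q = Σ(K_i·b_i) · W · i = 24731 × 764 × 0.001740 = 32876 m³/day.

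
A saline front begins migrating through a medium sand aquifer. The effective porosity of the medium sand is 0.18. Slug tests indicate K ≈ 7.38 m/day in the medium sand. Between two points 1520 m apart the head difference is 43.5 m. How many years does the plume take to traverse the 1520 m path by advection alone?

3.55

Hydraulic gradient i = Δh / L = 43.5 / 1520 = 0.02862.
Darcy flux q = K · i = 7.380 × 0.02862 = 0.2112 m/day.
Seepage velocity v = q / n_e = 0.2112 / 0.18 = 1.173 m/day.
Travel time t = L / v = 1520 / 1.173 = 1295 days = 3.547 years.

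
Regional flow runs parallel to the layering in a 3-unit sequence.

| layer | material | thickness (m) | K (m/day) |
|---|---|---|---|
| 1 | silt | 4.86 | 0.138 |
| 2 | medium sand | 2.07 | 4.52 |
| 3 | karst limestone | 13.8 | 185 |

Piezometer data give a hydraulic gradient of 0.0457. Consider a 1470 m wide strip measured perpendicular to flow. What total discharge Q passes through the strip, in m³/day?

Flow is parallel to layering, so each bed carries its own Darcy discharge and the transmissivities add.
Σ(K_i·b_i) = 0.138×4.86 + 4.52×2.07 + 185×13.8 = 2563 m²/day.
Hydraulic gradient i = 0.0457.
Q = Σ(K_i·b_i) · W · i = 2563 × 1470 × 0.04570 = 1.722e+05 m³/day.

172000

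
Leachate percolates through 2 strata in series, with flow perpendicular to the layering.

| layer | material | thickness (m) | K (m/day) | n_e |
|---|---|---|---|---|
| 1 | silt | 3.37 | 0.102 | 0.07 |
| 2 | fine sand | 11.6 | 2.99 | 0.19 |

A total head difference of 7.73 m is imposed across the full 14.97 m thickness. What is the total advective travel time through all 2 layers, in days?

With flow normal to the layers, continuity requires the same specific discharge q through every layer.
Σ(b_i/K_i) = 3.37/0.102 + 11.6/2.99 = 36.92 d.
q = Δh / Σ(b_i/K_i) = 7.73 / 36.92 = 0.2094 m/day.
In each layer the seepage velocity is v_i = q/n_i, so the layer transit time is t_i = b_i·n_i / q:
  layer 1 (silt): t_1 = 3.37 × 0.07 / 0.2094 = 1.127 d
  layer 2 (fine sand): t_2 = 11.6 × 0.19 / 0.2094 = 10.53 d
Total t = Σ t_i = 11.65 days.

11.7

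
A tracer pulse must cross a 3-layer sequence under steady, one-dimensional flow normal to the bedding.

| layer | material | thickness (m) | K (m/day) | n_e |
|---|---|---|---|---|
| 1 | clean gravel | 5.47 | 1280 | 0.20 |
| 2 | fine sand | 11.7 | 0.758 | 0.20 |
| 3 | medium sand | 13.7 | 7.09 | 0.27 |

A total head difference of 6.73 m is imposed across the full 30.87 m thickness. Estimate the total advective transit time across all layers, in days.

With flow normal to the layers, continuity requires the same specific discharge q through every layer.
Σ(b_i/K_i) = 5.47/1280 + 11.7/0.758 + 13.7/7.09 = 17.37 d.
q = Δh / Σ(b_i/K_i) = 6.73 / 17.37 = 0.3874 m/day.
In each layer the seepage velocity is v_i = q/n_i, so the layer transit time is t_i = b_i·n_i / q:
  layer 1 (clean gravel): t_1 = 5.47 × 0.20 / 0.3874 = 2.824 d
  layer 2 (fine sand): t_2 = 11.7 × 0.20 / 0.3874 = 6.040 d
  layer 3 (medium sand): t_3 = 13.7 × 0.27 / 0.3874 = 9.548 d
Total t = Σ t_i = 18.41 days.

18.4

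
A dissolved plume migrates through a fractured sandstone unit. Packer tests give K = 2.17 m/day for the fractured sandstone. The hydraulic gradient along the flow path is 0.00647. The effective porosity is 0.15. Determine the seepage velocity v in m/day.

Hydraulic gradient i = 0.00647.
Darcy flux q = K · i = 2.170 × 0.006470 = 0.01404 m/day.
Seepage velocity v = q / n_e = 0.01404 / 0.15 = 0.09360 m/day.

0.0936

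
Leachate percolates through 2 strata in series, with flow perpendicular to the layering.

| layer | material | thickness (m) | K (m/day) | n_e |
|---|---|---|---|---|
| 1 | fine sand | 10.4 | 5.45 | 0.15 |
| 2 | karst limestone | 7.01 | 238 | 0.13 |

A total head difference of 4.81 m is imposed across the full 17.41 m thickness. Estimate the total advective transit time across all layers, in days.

0.996

With flow normal to the layers, continuity requires the same specific discharge q through every layer.
Σ(b_i/K_i) = 10.4/5.45 + 7.01/238 = 1.938 d.
q = Δh / Σ(b_i/K_i) = 4.81 / 1.938 = 2.482 m/day.
In each layer the seepage velocity is v_i = q/n_i, so the layer transit time is t_i = b_i·n_i / q:
  layer 1 (fine sand): t_1 = 10.4 × 0.15 / 2.482 = 0.6284 d
  layer 2 (karst limestone): t_2 = 7.01 × 0.13 / 2.482 = 0.3671 d
Total t = Σ t_i = 0.9956 days.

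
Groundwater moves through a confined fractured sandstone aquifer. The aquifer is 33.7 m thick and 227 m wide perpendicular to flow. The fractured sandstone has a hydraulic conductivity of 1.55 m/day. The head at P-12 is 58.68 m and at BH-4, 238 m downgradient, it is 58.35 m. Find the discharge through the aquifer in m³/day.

Cross-sectional area A = 227 × 33.7 = 7650 m².
Hydraulic gradient i = (58.68 − 58.35) / 238 = 0.33 / 238 = 0.001387.
Darcy's law: Q = K · A · i = 1.550 × 7650 × 0.001387 = 16.44 m³/day.

16.4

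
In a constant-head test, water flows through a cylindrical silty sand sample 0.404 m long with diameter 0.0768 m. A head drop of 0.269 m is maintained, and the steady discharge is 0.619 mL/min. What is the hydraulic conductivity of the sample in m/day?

Cross-sectional area A = π·(d/2)² = π × (0.0768/2)² = 0.004632 m².
Convert discharge: 0.619 mL/min = 1.032e-08 m³/s.
Darcy's law rearranged: K = Q·L / (A·Δh) = 1.032e-08 × 0.404 / (0.004632 × 0.269) = 3.345e-06 m/s = 0.2890 m/day.

0.289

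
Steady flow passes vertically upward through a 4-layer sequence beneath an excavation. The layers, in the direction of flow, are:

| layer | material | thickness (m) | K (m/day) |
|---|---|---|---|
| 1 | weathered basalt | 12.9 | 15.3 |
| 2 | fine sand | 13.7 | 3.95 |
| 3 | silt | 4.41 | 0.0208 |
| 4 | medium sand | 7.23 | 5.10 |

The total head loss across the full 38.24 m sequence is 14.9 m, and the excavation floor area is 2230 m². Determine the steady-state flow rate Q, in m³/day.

153

Flow is perpendicular to layering, so the layers act in series and the equivalent K is the thickness-weighted harmonic mean.
Total thickness L = 12.9 + 13.7 + 4.41 + 7.23 = 38.24 m.
Σ(b_i/K_i) = 12.9/15.3 + 13.7/3.95 + 4.41/0.0208 + 7.23/5.10 = 217.7 d.
K_eq = L / Σ(b_i/K_i) = 38.24 / 217.7 = 0.1756 m/day.
Q = K_eq · A · (Δh/L) = 0.1756 × 2230 × (14.9/38.24) = 152.6 m³/day.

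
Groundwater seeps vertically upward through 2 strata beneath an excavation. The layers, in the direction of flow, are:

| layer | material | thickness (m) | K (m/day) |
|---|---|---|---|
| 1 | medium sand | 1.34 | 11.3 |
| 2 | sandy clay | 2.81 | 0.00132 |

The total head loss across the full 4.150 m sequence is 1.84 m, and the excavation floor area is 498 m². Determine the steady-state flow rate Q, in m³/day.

0.430

Flow is perpendicular to layering, so the layers act in series and the equivalent K is the thickness-weighted harmonic mean.
Total thickness L = 1.34 + 2.81 = 4.150 m.
Σ(b_i/K_i) = 1.34/11.3 + 2.81/0.00132 = 2129 d.
K_eq = L / Σ(b_i/K_i) = 4.150 / 2129 = 0.001949 m/day.
Q = K_eq · A · (Δh/L) = 0.001949 × 498 × (1.84/4.150) = 0.4304 m³/day.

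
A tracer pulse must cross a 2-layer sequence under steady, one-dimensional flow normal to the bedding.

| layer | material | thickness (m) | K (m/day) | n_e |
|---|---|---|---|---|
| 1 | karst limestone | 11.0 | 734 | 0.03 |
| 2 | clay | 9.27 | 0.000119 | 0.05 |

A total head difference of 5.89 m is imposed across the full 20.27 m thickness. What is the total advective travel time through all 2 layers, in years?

With flow normal to the layers, continuity requires the same specific discharge q through every layer.
Σ(b_i/K_i) = 11.0/734 + 9.27/0.000119 = 77899 d.
q = Δh / Σ(b_i/K_i) = 5.89 / 77899 = 7.561e-05 m/day.
In each layer the seepage velocity is v_i = q/n_i, so the layer transit time is t_i = b_i·n_i / q:
  layer 1 (karst limestone): t_1 = 11.0 × 0.03 / 7.561e-05 = 4364 d
  layer 2 (clay): t_2 = 9.27 × 0.05 / 7.561e-05 = 6130 d
Total t = Σ t_i = 10495 days = 28.73 years.

28.7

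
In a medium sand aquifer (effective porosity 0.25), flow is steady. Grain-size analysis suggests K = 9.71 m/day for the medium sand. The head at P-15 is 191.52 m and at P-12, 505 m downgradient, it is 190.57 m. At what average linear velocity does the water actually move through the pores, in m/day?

0.0731

Hydraulic gradient i = (191.52 − 190.57) / 505 = 0.95 / 505 = 0.001881.
Darcy flux q = K · i = 9.710 × 0.001881 = 0.01827 m/day.
Seepage velocity v = q / n_e = 0.01827 / 0.25 = 0.07307 m/day.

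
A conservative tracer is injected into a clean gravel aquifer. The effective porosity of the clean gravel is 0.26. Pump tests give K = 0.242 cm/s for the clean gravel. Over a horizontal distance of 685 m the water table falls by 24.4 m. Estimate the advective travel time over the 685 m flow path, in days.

23.9

Convert K: 0.242 cm/s × 864 = 209.1 m/day.
Hydraulic gradient i = Δh / L = 24.4 / 685 = 0.03562.
Darcy flux q = K · i = 209.1 × 0.03562 = 7.448 m/day.
Seepage velocity v = q / n_e = 7.448 / 0.26 = 28.65 m/day.
Travel time t = L / v = 685 / 28.65 = 23.91 days.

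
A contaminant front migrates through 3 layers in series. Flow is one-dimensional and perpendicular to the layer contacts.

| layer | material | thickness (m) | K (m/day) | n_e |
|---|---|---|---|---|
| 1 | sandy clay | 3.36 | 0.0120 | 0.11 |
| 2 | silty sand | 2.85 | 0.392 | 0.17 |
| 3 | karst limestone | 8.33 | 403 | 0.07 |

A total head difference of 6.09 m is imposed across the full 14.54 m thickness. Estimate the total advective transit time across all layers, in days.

67.8

With flow normal to the layers, continuity requires the same specific discharge q through every layer.
Σ(b_i/K_i) = 3.36/0.0120 + 2.85/0.392 + 8.33/403 = 287.3 d.
q = Δh / Σ(b_i/K_i) = 6.09 / 287.3 = 0.02120 m/day.
In each layer the seepage velocity is v_i = q/n_i, so the layer transit time is t_i = b_i·n_i / q:
  layer 1 (sandy clay): t_1 = 3.36 × 0.11 / 0.02120 = 17.44 d
  layer 2 (silty sand): t_2 = 2.85 × 0.17 / 0.02120 = 22.86 d
  layer 3 (karst limestone): t_3 = 8.33 × 0.07 / 0.02120 = 27.51 d
Total t = Σ t_i = 67.80 days.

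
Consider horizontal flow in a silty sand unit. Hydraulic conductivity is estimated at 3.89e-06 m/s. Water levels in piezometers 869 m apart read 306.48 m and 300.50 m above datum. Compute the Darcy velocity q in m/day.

Convert K: 3.89e-06 m/s × 86400 = 0.3361 m/day.
Hydraulic gradient i = (306.48 − 300.50) / 869 = 5.98 / 869 = 0.006881.
Specific discharge q = K · i = 0.3361 × 0.006881 = 0.002313 m/day.

0.00231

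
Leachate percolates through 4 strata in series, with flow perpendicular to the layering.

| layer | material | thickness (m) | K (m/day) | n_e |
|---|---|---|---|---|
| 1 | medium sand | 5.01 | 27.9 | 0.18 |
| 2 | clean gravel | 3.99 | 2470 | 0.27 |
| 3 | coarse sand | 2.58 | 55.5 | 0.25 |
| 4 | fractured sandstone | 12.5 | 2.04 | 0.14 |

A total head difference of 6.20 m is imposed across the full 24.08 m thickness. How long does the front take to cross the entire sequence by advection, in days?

4.48

With flow normal to the layers, continuity requires the same specific discharge q through every layer.
Σ(b_i/K_i) = 5.01/27.9 + 3.99/2470 + 2.58/55.5 + 12.5/2.04 = 6.355 d.
q = Δh / Σ(b_i/K_i) = 6.20 / 6.355 = 0.9756 m/day.
In each layer the seepage velocity is v_i = q/n_i, so the layer transit time is t_i = b_i·n_i / q:
  layer 1 (medium sand): t_1 = 5.01 × 0.18 / 0.9756 = 0.9244 d
  layer 2 (clean gravel): t_2 = 3.99 × 0.27 / 0.9756 = 1.104 d
  layer 3 (coarse sand): t_3 = 2.58 × 0.25 / 0.9756 = 0.6611 d
  layer 4 (fractured sandstone): t_4 = 12.5 × 0.14 / 0.9756 = 1.794 d
Total t = Σ t_i = 4.484 days.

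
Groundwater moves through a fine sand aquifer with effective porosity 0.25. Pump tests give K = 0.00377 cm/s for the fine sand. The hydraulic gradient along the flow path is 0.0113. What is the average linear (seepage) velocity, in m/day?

Convert K: 0.00377 cm/s × 864 = 3.257 m/day.
Hydraulic gradient i = 0.0113.
Darcy flux q = K · i = 3.257 × 0.01130 = 0.03681 m/day.
Seepage velocity v = q / n_e = 0.03681 / 0.25 = 0.1472 m/day.

0.147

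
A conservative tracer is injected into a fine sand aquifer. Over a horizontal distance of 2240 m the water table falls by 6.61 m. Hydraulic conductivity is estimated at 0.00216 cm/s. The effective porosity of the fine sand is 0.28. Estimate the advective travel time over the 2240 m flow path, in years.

Convert K: 0.00216 cm/s × 864 = 1.866 m/day.
Hydraulic gradient i = Δh / L = 6.61 / 2240 = 0.002951.
Darcy flux q = K · i = 1.866 × 0.002951 = 0.005507 m/day.
Seepage velocity v = q / n_e = 0.005507 / 0.28 = 0.01967 m/day.
Travel time t = L / v = 2240 / 0.01967 = 1.139e+05 days = 311.8 years.

312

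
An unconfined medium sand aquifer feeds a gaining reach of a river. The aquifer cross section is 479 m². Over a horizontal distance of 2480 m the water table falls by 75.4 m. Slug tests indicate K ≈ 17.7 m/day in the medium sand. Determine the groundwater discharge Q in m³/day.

Hydraulic gradient i = Δh / L = 75.4 / 2480 = 0.03040.
Darcy's law: Q = K · A · i = 17.70 × 479.0 × 0.03040 = 257.8 m³/day.

258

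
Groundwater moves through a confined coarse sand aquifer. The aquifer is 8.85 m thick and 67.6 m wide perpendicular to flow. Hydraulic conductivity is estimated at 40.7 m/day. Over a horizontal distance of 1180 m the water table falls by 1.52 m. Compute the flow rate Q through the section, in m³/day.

31.4

Cross-sectional area A = 67.6 × 8.85 = 598.3 m².
Hydraulic gradient i = Δh / L = 1.52 / 1180 = 0.001288.
Darcy's law: Q = K · A · i = 40.70 × 598.3 × 0.001288 = 31.37 m³/day.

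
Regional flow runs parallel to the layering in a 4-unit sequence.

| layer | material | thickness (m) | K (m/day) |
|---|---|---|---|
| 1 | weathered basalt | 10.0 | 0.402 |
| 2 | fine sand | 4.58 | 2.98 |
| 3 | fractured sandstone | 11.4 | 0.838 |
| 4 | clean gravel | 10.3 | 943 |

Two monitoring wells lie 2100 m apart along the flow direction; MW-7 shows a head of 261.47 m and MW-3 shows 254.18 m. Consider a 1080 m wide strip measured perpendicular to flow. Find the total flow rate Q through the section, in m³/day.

36500

Flow is parallel to layering, so each bed carries its own Darcy discharge and the transmissivities add.
Σ(K_i·b_i) = 0.402×10.0 + 2.98×4.58 + 0.838×11.4 + 943×10.3 = 9740 m²/day.
Hydraulic gradient i = (261.47 − 254.18) / 2100 = 7.29 / 2100 = 0.003471.
Q = Σ(K_i·b_i) · W · i = 9740 × 1080 × 0.003471 = 36517 m³/day.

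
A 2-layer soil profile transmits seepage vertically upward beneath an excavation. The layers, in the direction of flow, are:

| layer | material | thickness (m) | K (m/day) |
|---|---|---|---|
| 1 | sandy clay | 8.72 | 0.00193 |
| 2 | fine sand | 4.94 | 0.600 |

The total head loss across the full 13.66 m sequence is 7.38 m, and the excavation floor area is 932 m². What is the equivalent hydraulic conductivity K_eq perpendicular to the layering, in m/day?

0.00302

Flow is perpendicular to layering, so the layers act in series and the equivalent K is the thickness-weighted harmonic mean.
Total thickness L = 8.72 + 4.94 = 13.66 m.
Σ(b_i/K_i) = 8.72/0.00193 + 4.94/0.600 = 4526 d.
K_eq = L / Σ(b_i/K_i) = 13.66 / 4526 = 0.003018 m/day.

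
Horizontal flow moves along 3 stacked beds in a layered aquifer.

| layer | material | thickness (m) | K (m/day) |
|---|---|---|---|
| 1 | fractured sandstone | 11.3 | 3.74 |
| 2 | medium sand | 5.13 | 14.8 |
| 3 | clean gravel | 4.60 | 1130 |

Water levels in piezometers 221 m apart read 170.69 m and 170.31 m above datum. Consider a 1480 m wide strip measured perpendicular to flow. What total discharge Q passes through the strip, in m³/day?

13500

Flow is parallel to layering, so each bed carries its own Darcy discharge and the transmissivities add.
Σ(K_i·b_i) = 3.74×11.3 + 14.8×5.13 + 1130×4.60 = 5316 m²/day.
Hydraulic gradient i = (170.69 − 170.31) / 221 = 0.38 / 221 = 0.001719.
Q = Σ(K_i·b_i) · W · i = 5316 × 1480 × 0.001719 = 13529 m³/day.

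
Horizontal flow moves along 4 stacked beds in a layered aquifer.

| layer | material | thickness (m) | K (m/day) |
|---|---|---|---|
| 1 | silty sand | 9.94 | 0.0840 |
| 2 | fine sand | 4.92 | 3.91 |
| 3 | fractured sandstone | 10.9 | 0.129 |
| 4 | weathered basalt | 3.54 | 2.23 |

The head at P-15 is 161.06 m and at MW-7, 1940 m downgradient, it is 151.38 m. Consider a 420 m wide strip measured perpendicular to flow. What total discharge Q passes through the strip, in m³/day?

Flow is parallel to layering, so each bed carries its own Darcy discharge and the transmissivities add.
Σ(K_i·b_i) = 0.0840×9.94 + 3.91×4.92 + 0.129×10.9 + 2.23×3.54 = 29.37 m²/day.
Hydraulic gradient i = (161.06 − 151.38) / 1940 = 9.68 / 1940 = 0.004990.
Q = Σ(K_i·b_i) · W · i = 29.37 × 420 × 0.004990 = 61.55 m³/day.

61.6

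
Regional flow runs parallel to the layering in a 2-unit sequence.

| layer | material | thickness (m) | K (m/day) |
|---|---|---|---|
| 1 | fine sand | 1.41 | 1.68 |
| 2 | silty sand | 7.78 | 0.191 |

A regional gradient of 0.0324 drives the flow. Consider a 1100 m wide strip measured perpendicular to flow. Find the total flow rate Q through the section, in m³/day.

Flow is parallel to layering, so each bed carries its own Darcy discharge and the transmissivities add.
Σ(K_i·b_i) = 1.68×1.41 + 0.191×7.78 = 3.855 m²/day.
Hydraulic gradient i = 0.0324.
Q = Σ(K_i·b_i) · W · i = 3.855 × 1100 × 0.03240 = 137.4 m³/day.

137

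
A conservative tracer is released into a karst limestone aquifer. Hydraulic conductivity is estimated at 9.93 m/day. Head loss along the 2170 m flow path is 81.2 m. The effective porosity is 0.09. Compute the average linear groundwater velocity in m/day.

Hydraulic gradient i = Δh / L = 81.2 / 2170 = 0.03742.
Darcy flux q = K · i = 9.930 × 0.03742 = 0.3716 m/day.
Seepage velocity v = q / n_e = 0.3716 / 0.09 = 4.129 m/day.

4.13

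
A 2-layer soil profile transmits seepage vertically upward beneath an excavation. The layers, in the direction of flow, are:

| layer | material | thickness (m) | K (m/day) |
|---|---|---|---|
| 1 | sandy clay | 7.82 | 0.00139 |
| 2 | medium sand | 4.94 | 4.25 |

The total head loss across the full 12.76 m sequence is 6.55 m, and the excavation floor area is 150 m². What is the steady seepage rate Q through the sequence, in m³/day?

Flow is perpendicular to layering, so the layers act in series and the equivalent K is the thickness-weighted harmonic mean.
Total thickness L = 7.82 + 4.94 = 12.76 m.
Σ(b_i/K_i) = 7.82/0.00139 + 4.94/4.25 = 5627 d.
K_eq = L / Σ(b_i/K_i) = 12.76 / 5627 = 0.002268 m/day.
Q = K_eq · A · (Δh/L) = 0.002268 × 150 × (6.55/12.76) = 0.1746 m³/day.

0.175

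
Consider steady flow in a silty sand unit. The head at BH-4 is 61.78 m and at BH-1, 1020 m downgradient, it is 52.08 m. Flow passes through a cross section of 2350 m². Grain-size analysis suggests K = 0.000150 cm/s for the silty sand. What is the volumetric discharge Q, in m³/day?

2.90

Convert K: 0.000150 cm/s × 864 = 0.1296 m/day.
Hydraulic gradient i = (61.78 − 52.08) / 1020 = 9.7 / 1020 = 0.009510.
Darcy's law: Q = K · A · i = 0.1296 × 2350 × 0.009510 = 2.896 m³/day.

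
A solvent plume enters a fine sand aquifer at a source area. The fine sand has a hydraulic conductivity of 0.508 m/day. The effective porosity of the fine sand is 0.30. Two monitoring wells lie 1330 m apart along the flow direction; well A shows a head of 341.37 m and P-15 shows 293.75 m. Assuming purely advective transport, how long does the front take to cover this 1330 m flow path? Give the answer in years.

60.1

Hydraulic gradient i = (341.37 − 293.75) / 1330 = 47.62 / 1330 = 0.03580.
Darcy flux q = K · i = 0.5080 × 0.03580 = 0.01819 m/day.
Seepage velocity v = q / n_e = 0.01819 / 0.30 = 0.06063 m/day.
Travel time t = L / v = 1330 / 0.06063 = 21937 days = 60.06 years.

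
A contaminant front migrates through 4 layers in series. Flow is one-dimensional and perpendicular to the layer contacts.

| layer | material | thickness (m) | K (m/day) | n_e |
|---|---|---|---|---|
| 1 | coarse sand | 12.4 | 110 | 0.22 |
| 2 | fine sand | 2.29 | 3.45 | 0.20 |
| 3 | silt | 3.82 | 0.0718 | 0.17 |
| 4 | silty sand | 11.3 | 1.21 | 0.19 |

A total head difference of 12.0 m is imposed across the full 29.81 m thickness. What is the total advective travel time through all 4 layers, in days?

With flow normal to the layers, continuity requires the same specific discharge q through every layer.
Σ(b_i/K_i) = 12.4/110 + 2.29/3.45 + 3.82/0.0718 + 11.3/1.21 = 63.32 d.
q = Δh / Σ(b_i/K_i) = 12.0 / 63.32 = 0.1895 m/day.
In each layer the seepage velocity is v_i = q/n_i, so the layer transit time is t_i = b_i·n_i / q:
  layer 1 (coarse sand): t_1 = 12.4 × 0.22 / 0.1895 = 14.39 d
  layer 2 (fine sand): t_2 = 2.29 × 0.20 / 0.1895 = 2.417 d
  layer 3 (silt): t_3 = 3.82 × 0.17 / 0.1895 = 3.427 d
  layer 4 (silty sand): t_4 = 11.3 × 0.19 / 0.1895 = 11.33 d
Total t = Σ t_i = 31.57 days.

31.6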